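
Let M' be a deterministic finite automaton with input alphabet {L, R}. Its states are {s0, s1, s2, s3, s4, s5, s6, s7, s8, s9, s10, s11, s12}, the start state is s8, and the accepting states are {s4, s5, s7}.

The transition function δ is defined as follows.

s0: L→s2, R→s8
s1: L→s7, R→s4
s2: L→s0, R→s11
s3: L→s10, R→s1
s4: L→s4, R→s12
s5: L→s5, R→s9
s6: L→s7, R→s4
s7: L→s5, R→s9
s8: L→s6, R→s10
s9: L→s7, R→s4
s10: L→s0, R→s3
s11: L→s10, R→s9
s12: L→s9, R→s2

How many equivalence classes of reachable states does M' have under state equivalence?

Initial partition by acceptance: {s4,s5,s7} | {s0,s1,s2,s3,s6,s8,s9,s10,s11,s12}.
Split {s0,s1,s2,s3,s6,s8,s9,s10,s11,s12} by δ(·,L) → {s0,s2,s3,s8,s10,s11,s12} and {s1,s6,s9}.
Refine {s4,s5,s7} on symbol R: members go to different blocks, giving {s5,s7} and {s4}.
On input L, block {s0,s2,s3,s8,s10,s11,s12} splits into {s0,s2,s3,s10,s11} and {s8,s12}.
On input R, block {s0,s2,s3,s10,s11} splits into {s2,s10} and {s3,s11} and {s0}.
Stable partition: {s5,s7} | {s2,s10} | {s1,s6,s9} | {s4} | {s8,s12} | {s3,s11} | {s0} — 7 equivalence classes.

7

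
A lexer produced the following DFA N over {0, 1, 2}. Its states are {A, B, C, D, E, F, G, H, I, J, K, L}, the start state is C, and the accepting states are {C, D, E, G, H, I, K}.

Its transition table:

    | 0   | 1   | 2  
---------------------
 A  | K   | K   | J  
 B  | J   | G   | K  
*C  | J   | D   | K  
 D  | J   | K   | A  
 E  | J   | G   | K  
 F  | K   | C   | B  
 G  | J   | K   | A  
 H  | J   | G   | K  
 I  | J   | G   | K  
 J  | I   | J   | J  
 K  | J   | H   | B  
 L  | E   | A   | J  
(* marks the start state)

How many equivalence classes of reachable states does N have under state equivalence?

First remove the unreachable states {E,F,L}; 9 states remain.
Start with accepting vs non-accepting: {C,D,G,H,I,K} | {A,B,J}.
On input 2, block {C,D,G,H,I,K} splits into {C,H,I} and {D,G,K}.
Split {A,B,J} by δ(·,0) → {A} and {B} and {J}.
Split {D,G,K} by δ(·,1) → {D,G} and {K}.
No further refinement is possible. Final partition (6 blocks): {C,H,I} | {A} | {D,G} | {B} | {J} | {K}.

6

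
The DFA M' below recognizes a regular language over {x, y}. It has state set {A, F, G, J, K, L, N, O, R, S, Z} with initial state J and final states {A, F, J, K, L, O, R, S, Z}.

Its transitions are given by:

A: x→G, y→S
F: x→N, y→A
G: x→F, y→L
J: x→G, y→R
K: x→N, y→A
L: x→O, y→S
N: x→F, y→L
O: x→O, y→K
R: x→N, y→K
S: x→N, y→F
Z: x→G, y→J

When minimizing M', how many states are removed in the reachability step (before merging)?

BFS from J reaches {A, F, G, J, K, L, N, O, R, S}; the 1 state(s) Z are never visited.

1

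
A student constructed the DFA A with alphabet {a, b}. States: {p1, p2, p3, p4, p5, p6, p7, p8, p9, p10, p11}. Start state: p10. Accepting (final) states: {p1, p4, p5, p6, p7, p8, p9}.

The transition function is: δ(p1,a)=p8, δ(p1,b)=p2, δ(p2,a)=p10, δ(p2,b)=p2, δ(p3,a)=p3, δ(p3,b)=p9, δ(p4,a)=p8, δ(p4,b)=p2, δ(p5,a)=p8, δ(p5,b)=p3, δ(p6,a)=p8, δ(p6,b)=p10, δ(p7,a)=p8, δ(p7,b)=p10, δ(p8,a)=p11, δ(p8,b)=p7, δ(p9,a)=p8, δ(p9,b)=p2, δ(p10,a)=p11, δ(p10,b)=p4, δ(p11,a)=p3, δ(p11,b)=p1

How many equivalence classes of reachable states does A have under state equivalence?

States {p5,p6} cannot be reached from the start state, so discard them.
P0 = {p1,p4,p7,p8,p9} | {p2,p3,p10,p11}.
Refine {p1,p4,p7,p8,p9} on symbol a: members go to different blocks, giving {p1,p4,p7,p9} and {p8}.
Refine {p2,p3,p10,p11} on symbol b: members go to different blocks, giving {p3,p10,p11} and {p2}.
On input b, block {p1,p4,p7,p9} splits into {p1,p4,p9} and {p7}.
No further refinement is possible. Final partition (5 blocks): {p1,p4,p9} | {p3,p10,p11} | {p8} | {p2} | {p7}.

5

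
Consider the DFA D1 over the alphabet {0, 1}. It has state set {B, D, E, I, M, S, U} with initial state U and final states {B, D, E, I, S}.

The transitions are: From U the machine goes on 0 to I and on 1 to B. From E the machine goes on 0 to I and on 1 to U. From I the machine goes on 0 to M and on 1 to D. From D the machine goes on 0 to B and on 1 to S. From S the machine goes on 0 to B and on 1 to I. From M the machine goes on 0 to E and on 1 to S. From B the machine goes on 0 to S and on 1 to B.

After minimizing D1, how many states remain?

7

Every state is reachable, so we keep all 7.
P0 = {B,D,E,I,S} | {M,U}.
Split {B,D,E,I,S} by δ(·,0) → {B,D,E,S} and {I}.
On input 0, block {B,D,E,S} splits into {B,D,S} and {E}.
Refine {B,D,S} on symbol 1: members go to different blocks, giving {B,D} and {S}.
On input 0, block {B,D} splits into {B} and {D}.
Refine {M,U} on symbol 0: members go to different blocks, giving {U} and {M}.
The partition is now stable with 7 blocks: {B} | {U} | {I} | {E} | {S} | {D} | {M}.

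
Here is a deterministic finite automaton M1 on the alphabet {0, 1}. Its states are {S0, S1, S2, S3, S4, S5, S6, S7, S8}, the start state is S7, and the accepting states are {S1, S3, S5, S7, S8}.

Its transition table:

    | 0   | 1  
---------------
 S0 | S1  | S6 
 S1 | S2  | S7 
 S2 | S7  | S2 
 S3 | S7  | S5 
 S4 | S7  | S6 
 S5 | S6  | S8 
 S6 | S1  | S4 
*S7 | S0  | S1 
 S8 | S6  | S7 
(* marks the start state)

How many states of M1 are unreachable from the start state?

3

BFS from S7 reaches {S0, S1, S2, S4, S6, S7}; the 3 state(s) S3, S5, S8 are never visited.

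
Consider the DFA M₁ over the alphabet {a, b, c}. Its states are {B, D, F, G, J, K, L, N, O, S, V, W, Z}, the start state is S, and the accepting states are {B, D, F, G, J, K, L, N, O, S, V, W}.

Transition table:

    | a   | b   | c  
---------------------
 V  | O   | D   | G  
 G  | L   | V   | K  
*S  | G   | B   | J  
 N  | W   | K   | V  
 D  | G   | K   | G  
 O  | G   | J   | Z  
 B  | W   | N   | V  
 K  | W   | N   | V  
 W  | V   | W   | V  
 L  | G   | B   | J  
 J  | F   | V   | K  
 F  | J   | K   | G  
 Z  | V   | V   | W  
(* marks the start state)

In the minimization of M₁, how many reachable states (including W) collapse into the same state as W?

1

P0 = {B,D,F,G,J,K,L,N,O,S,V,W} | {Z}.
Split {B,D,F,G,J,K,L,N,O,S,V,W} by δ(·,c) → {B,D,F,G,J,K,L,N,S,V,W} and {O}.
On input a, block {B,D,F,G,J,K,L,N,S,V,W} splits into {B,D,F,G,J,K,L,N,S,W} and {V}.
On input a, block {B,D,F,G,J,K,L,N,S,W} splits into {B,D,F,G,J,K,L,N,S} and {W}.
On input a, block {B,D,F,G,J,K,L,N,S} splits into {D,F,G,J,L,S} and {B,K,N}.
Refine {D,F,G,J,L,S} on symbol b: members go to different blocks, giving {D,F,L,S} and {G,J}.
No further refinement is possible. Final partition (7 blocks): {D,F,L,S} | {Z} | {O} | {V} | {W} | {B,K,N} | {G,J}.
State W belongs to the block {W}, which has 1 states.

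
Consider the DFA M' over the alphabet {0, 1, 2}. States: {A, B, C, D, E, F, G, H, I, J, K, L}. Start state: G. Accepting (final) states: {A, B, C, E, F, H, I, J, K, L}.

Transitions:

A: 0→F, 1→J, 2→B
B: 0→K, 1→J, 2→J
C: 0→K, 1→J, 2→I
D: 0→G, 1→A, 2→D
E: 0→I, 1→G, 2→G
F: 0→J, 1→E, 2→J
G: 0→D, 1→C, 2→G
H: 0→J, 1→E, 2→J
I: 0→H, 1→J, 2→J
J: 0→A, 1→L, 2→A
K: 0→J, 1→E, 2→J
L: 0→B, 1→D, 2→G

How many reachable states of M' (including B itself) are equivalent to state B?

All states are reachable from the start state.
Start with accepting vs non-accepting: {A,B,C,E,F,H,I,J,K,L} | {D,G}.
On input 1, block {A,B,C,E,F,H,I,J,K,L} splits into {A,B,C,F,H,I,J,K} and {E,L}.
Split {A,B,C,F,H,I,J,K} by δ(·,1) → {A,B,C,I} and {F,H,J,K}.
Split {A,B,C,I} by δ(·,2) → {A,C} and {B,I}.
On input 0, block {F,H,J,K} splits into {F,H,K} and {J}.
The partition is now stable with 6 blocks: {A,C} | {D,G} | {E,L} | {F,H,K} | {B,I} | {J}.
State B belongs to the block {B,I}, which has 2 states.

2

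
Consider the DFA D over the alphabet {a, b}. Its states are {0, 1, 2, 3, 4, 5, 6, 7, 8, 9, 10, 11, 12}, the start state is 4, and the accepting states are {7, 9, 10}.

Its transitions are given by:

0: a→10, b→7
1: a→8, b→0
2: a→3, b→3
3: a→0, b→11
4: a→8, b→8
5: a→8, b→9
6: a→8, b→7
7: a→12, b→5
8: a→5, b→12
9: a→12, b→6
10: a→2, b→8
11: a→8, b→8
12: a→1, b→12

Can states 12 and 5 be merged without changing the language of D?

P0 = {7,9,10} | {0,1,2,3,4,5,6,8,11,12}.
Refine {0,1,2,3,4,5,6,8,11,12} on symbol a: members go to different blocks, giving {1,2,3,4,5,6,8,11,12} and {0}.
On input a, block {1,2,3,4,5,6,8,11,12} splits into {1,2,4,5,6,8,11,12} and {3}.
Refine {1,2,4,5,6,8,11,12} on symbol a: members go to different blocks, giving {1,4,5,6,8,11,12} and {2}.
Refine {7,9,10} on symbol a: members go to different blocks, giving {7,9} and {10}.
Refine {1,4,5,6,8,11,12} on symbol b: members go to different blocks, giving {4,8,11,12} and {5,6} and {1}.
Split {4,8,11,12} by δ(·,a) → {4,11} and {8} and {12}.
No further refinement is possible. Final partition (10 blocks): {7,9} | {4,11} | {0} | {3} | {2} | {10} | {5,6} | {1} | {8} | {12}.
12 and 5 end up in different blocks, so they are distinguishable. For instance, the string 'b' is accepted from only 5.

No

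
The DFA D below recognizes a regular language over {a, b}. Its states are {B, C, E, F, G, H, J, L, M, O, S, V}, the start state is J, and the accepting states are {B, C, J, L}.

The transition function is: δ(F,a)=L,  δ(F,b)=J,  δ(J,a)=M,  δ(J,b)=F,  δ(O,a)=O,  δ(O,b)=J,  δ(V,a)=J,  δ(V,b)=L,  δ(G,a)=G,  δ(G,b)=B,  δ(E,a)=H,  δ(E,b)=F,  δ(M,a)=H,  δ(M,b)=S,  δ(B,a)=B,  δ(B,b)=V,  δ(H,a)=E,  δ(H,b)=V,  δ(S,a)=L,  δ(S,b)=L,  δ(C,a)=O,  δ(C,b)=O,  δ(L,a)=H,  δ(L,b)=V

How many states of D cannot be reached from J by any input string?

No path from J leads to B, C, G, O; the other 8 states are all reachable.

4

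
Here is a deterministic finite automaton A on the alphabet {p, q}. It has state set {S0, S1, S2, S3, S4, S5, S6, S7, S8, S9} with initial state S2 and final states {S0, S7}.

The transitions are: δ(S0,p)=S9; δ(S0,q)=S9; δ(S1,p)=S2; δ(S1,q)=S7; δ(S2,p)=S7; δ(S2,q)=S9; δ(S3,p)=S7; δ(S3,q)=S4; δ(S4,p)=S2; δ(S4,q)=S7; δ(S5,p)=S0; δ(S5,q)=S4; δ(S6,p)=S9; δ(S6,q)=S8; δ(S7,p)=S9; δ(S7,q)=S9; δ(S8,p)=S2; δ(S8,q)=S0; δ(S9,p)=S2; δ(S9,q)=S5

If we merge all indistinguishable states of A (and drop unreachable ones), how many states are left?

Reachable states from the start: {S0,S2,S4,S5,S7,S9}. Unreachable: {S1,S3,S6,S8} — drop them.
P0 = {S0,S7} | {S2,S4,S5,S9}.
On input p, block {S2,S4,S5,S9} splits into {S2,S5} and {S4,S9}.
Split {S4,S9} by δ(·,q) → {S4} and {S9}.
Refine {S2,S5} on symbol q: members go to different blocks, giving {S2} and {S5}.
Stable partition: {S0,S7} | {S2} | {S4} | {S9} | {S5} — 5 equivalence classes.

5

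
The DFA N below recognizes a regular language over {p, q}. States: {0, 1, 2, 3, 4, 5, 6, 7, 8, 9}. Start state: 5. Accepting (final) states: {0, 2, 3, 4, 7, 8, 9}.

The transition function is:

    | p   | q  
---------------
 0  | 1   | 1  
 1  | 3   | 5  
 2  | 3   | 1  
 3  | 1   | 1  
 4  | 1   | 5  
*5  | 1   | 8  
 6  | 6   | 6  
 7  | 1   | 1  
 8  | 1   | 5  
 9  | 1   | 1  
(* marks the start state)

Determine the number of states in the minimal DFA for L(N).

4

Reachable states from the start: {1,3,5,8}. Unreachable: {0,2,4,6,7,9} — drop them.
P0 = {3,8} | {1,5}.
Split {1,5} by δ(·,p) → {1} and {5}.
On input q, block {3,8} splits into {3} and {8}.
Stable partition: {3} | {1} | {5} | {8} — 4 equivalence classes.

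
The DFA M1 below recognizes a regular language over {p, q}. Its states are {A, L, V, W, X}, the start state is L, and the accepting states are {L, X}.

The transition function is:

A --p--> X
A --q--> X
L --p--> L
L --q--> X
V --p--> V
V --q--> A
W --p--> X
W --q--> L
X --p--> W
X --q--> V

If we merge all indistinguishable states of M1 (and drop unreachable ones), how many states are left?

5

Every state is reachable, so we keep all 5.
Initial partition by acceptance: {L,X} | {A,V,W}.
Refine {L,X} on symbol p: members go to different blocks, giving {L} and {X}.
On input p, block {A,V,W} splits into {A,W} and {V}.
Refine {A,W} on symbol q: members go to different blocks, giving {A} and {W}.
No further refinement is possible. Final partition (5 blocks): {L} | {A} | {X} | {V} | {W}.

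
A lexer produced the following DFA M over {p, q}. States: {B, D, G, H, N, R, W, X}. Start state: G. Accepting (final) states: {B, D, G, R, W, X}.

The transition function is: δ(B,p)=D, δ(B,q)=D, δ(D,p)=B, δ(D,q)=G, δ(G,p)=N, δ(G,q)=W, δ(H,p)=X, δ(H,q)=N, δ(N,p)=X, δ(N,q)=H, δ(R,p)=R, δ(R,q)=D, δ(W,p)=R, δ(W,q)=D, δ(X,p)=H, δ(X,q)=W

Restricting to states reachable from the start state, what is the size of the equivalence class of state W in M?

2

Start with accepting vs non-accepting: {B,D,G,R,W,X} | {H,N}.
Refine {B,D,G,R,W,X} on symbol p: members go to different blocks, giving {B,D,R,W} and {G,X}.
Refine {B,D,R,W} on symbol q: members go to different blocks, giving {B,R,W} and {D}.
Split {B,R,W} by δ(·,p) → {R,W} and {B}.
No further refinement is possible. Final partition (5 blocks): {R,W} | {H,N} | {G,X} | {D} | {B}.
The equivalence class containing W is {R,W}, of size 2.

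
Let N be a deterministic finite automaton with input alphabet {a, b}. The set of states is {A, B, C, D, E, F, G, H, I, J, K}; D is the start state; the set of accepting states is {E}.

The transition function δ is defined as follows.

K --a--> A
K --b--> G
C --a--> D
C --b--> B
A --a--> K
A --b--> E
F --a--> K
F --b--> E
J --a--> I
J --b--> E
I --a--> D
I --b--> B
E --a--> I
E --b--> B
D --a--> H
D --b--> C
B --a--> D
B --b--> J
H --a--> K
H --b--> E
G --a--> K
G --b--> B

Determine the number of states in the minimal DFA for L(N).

6

States {F} cannot be reached from the start state, so discard them.
Start with accepting vs non-accepting: {E} | {A,B,C,D,G,H,I,J,K}.
Split {A,B,C,D,G,H,I,J,K} by δ(·,b) → {B,C,D,G,I,K} and {A,H,J}.
On input a, block {B,C,D,G,I,K} splits into {B,C,G,I} and {D,K}.
On input b, block {B,C,G,I} splits into {C,G,I} and {B}.
Refine {A,H,J} on symbol a: members go to different blocks, giving {A,H} and {J}.
The partition is now stable with 6 blocks: {E} | {C,G,I} | {A,H} | {D,K} | {B} | {J}.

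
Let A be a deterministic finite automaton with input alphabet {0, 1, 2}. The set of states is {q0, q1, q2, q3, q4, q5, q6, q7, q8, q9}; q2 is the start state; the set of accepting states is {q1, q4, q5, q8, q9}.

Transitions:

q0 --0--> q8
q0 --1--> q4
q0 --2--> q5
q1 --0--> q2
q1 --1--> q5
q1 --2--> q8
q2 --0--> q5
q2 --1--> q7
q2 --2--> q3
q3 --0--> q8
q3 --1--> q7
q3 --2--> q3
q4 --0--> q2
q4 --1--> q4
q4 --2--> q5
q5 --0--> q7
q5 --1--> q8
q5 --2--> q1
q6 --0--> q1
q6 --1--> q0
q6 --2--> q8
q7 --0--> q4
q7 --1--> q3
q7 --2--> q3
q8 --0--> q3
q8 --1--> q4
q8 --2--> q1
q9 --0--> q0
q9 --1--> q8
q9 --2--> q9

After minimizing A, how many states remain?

States {q0,q6,q9} cannot be reached from the start state, so discard them.
Start with accepting vs non-accepting: {q1,q4,q5,q8} | {q2,q3,q7}.
No further refinement is possible. Final partition (2 blocks): {q1,q4,q5,q8} | {q2,q3,q7}.

2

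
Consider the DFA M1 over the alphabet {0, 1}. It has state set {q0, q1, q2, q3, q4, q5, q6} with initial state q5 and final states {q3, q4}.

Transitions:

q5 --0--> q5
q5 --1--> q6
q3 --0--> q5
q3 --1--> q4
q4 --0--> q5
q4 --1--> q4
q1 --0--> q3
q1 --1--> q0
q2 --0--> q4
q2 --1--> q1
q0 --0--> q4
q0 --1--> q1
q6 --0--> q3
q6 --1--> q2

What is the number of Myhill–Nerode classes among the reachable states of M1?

3

All states are reachable from the start state.
Start with accepting vs non-accepting: {q3,q4} | {q0,q1,q2,q5,q6}.
On input 0, block {q0,q1,q2,q5,q6} splits into {q0,q1,q2,q6} and {q5}.
The partition is now stable with 3 blocks: {q3,q4} | {q0,q1,q2,q6} | {q5}.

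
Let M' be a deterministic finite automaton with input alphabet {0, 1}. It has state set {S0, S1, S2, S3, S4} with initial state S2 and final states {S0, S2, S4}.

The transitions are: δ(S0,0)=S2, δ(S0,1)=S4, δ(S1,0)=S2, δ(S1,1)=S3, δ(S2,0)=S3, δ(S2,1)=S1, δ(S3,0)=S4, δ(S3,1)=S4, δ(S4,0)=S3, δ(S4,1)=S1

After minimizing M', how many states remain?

Reachable states from the start: {S1,S2,S3,S4}. Unreachable: {S0} — drop them.
P0 = {S2,S4} | {S1,S3}.
On input 1, block {S1,S3} splits into {S1} and {S3}.
No further refinement is possible. Final partition (3 blocks): {S2,S4} | {S1} | {S3}.

3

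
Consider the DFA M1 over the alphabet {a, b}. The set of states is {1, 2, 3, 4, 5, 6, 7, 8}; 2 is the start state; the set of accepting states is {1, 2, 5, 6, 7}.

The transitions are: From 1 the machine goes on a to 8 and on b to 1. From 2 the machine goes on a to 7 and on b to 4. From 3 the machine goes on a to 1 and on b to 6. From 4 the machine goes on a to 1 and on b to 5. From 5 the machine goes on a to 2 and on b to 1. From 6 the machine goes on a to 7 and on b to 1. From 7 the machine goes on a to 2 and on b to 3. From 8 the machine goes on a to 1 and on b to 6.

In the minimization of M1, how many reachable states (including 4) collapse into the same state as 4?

3

All states are reachable from the start state.
Initial partition by acceptance: {1,2,5,6,7} | {3,4,8}.
Split {1,2,5,6,7} by δ(·,a) → {2,5,6,7} and {1}.
Split {2,5,6,7} by δ(·,b) → {2,7} and {5,6}.
No further refinement is possible. Final partition (4 blocks): {2,7} | {3,4,8} | {1} | {5,6}.
State 4 belongs to the block {3,4,8}, which has 3 states.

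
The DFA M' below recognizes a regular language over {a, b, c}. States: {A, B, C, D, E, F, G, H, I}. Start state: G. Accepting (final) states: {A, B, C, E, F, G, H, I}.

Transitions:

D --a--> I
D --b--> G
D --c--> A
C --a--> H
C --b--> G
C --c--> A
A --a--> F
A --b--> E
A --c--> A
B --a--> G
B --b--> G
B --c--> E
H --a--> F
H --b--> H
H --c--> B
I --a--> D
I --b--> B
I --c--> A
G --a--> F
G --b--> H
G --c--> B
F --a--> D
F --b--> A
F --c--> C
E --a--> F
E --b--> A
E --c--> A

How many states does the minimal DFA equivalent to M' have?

6

All states are reachable from the start state.
Start with accepting vs non-accepting: {A,B,C,E,F,G,H,I} | {D}.
On input a, block {A,B,C,E,F,G,H,I} splits into {A,B,C,E,G,H} and {F,I}.
Refine {A,B,C,E,G,H} on symbol a: members go to different blocks, giving {A,E,G,H} and {B,C}.
Refine {A,E,G,H} on symbol c: members go to different blocks, giving {A,E} and {G,H}.
Refine {F,I} on symbol b: members go to different blocks, giving {F} and {I}.
No further refinement is possible. Final partition (6 blocks): {A,E} | {D} | {F} | {B,C} | {G,H} | {I}.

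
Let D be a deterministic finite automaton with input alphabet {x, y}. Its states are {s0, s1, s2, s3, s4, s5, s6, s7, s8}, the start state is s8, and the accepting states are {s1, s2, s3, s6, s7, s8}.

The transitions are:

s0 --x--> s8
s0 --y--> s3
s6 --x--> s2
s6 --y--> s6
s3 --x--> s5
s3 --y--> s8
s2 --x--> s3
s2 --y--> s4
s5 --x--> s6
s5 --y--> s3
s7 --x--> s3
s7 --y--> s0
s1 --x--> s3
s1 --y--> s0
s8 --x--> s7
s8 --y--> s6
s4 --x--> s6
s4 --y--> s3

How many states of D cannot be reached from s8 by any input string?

Starting at s8 and following transitions, the reachable set is {s0, s2, s3, s4, s5, s6, s7, s8}. That leaves s1 unreachable — 1 in total.

1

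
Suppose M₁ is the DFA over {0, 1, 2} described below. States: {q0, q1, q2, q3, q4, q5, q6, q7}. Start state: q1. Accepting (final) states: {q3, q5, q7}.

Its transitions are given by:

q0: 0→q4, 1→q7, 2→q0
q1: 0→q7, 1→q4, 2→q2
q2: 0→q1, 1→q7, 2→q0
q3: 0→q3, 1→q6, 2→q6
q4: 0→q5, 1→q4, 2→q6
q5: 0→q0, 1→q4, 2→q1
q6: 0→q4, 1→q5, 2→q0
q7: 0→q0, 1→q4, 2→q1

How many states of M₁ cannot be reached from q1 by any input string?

No path from q1 leads to q3; the other 7 states are all reachable.

1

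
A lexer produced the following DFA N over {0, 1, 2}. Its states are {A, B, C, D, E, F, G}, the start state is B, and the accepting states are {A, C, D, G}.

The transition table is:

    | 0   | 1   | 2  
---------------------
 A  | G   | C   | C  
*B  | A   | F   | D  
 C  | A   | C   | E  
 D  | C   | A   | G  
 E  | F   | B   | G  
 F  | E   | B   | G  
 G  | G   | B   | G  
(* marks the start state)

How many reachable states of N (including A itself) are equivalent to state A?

P0 = {A,C,D,G} | {B,E,F}.
Split {A,C,D,G} by δ(·,1) → {A,C,D} and {G}.
On input 0, block {A,C,D} splits into {C,D} and {A}.
Split {C,D} by δ(·,0) → {C} and {D}.
On input 0, block {B,E,F} splits into {E,F} and {B}.
The partition is now stable with 6 blocks: {C} | {E,F} | {G} | {A} | {D} | {B}.
State A belongs to the block {A}, which has 1 states.

1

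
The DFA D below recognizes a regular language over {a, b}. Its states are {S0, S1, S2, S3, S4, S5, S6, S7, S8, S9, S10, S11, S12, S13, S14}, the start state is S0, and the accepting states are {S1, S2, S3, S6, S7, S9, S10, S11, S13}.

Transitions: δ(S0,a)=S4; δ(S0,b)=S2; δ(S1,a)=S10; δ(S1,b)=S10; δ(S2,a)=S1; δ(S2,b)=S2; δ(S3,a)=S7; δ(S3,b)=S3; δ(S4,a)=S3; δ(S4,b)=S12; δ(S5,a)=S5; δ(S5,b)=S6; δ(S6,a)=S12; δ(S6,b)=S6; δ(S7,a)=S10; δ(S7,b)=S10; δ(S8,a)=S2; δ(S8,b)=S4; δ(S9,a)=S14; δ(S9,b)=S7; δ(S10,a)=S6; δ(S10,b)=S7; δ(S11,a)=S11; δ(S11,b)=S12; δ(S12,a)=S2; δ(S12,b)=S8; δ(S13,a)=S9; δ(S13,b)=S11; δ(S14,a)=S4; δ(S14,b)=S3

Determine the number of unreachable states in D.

No path from S0 leads to S5, S9, S11, S13, S14; the other 10 states are all reachable.

5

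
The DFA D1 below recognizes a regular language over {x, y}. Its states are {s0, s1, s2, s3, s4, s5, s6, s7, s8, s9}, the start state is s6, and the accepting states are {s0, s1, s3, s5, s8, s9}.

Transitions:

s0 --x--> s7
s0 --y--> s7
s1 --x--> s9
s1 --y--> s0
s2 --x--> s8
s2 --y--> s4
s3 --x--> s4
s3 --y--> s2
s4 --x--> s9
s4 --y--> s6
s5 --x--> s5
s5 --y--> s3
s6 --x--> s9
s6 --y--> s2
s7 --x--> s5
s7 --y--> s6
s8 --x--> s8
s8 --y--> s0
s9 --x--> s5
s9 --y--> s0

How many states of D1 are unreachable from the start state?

1

BFS from s6 reaches {s0, s2, s3, s4, s5, s6, s7, s8, s9}; the 1 state(s) s1 are never visited.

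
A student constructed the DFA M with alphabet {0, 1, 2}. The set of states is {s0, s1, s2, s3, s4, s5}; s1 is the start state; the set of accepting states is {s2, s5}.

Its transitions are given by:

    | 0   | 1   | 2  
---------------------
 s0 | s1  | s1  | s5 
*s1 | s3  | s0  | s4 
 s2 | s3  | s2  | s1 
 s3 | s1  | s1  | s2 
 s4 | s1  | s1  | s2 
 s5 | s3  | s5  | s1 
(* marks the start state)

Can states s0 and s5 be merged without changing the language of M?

Every state is reachable, so we keep all 6.
Start with accepting vs non-accepting: {s2,s5} | {s0,s1,s3,s4}.
Split {s0,s1,s3,s4} by δ(·,2) → {s0,s3,s4} and {s1}.
Stable partition: {s2,s5} | {s0,s3,s4} | {s1} — 3 equivalence classes.
s0 and s5 end up in different blocks, so they are distinguishable. For instance, the string 'ε' is accepted from only s5.

No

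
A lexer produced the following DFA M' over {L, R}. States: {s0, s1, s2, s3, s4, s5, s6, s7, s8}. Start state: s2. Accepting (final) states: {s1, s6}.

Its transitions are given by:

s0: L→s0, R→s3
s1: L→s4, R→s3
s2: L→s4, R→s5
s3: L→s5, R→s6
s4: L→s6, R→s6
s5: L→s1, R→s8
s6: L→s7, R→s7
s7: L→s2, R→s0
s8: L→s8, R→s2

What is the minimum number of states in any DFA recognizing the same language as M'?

9

Initial partition by acceptance: {s1,s6} | {s0,s2,s3,s4,s5,s7,s8}.
Refine {s0,s2,s3,s4,s5,s7,s8} on symbol L: members go to different blocks, giving {s0,s2,s3,s7,s8} and {s4,s5}.
On input L, block {s1,s6} splits into {s1} and {s6}.
Split {s0,s2,s3,s7,s8} by δ(·,L) → {s0,s7,s8} and {s2,s3}.
Split {s0,s7,s8} by δ(·,L) → {s0,s8} and {s7}.
Refine {s4,s5} on symbol L: members go to different blocks, giving {s4} and {s5}.
Refine {s2,s3} on symbol L: members go to different blocks, giving {s2} and {s3}.
Refine {s0,s8} on symbol R: members go to different blocks, giving {s0} and {s8}.
No further refinement is possible. Final partition (9 blocks): {s1} | {s0} | {s4} | {s6} | {s2} | {s7} | {s5} | {s3} | {s8}.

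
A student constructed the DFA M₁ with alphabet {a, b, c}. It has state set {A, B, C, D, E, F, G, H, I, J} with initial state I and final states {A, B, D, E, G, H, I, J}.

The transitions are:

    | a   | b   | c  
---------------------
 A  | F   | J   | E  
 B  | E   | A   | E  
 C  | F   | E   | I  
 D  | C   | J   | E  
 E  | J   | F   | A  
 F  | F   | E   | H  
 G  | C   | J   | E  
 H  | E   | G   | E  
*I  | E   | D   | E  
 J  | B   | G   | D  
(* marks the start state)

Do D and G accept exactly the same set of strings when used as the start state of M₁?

All states are reachable from the start state.
Initial partition by acceptance: {A,B,D,E,G,H,I,J} | {C,F}.
Split {A,B,D,E,G,H,I,J} by δ(·,a) → {B,E,H,I,J} and {A,D,G}.
On input b, block {B,E,H,I,J} splits into {B,H,I,J} and {E}.
Split {B,H,I,J} by δ(·,a) → {B,H,I} and {J}.
The partition is now stable with 5 blocks: {B,H,I} | {C,F} | {A,D,G} | {E} | {J}.
D and G lie in the same block of the stable partition, so they are equivalent — no string distinguishes them.

Yes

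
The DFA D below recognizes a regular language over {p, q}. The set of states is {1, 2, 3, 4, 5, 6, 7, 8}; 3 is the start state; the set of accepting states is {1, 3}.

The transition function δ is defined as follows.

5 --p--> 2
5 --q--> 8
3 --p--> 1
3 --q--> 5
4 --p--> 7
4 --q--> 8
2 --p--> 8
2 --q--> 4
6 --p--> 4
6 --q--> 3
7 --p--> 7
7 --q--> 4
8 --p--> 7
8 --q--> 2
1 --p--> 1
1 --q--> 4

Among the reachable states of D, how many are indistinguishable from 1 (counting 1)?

2

First remove the unreachable states {6}; 7 states remain.
P0 = {1,3} | {2,4,5,7,8}.
No further refinement is possible. Final partition (2 blocks): {1,3} | {2,4,5,7,8}.
State 1 belongs to the block {1,3}, which has 2 states.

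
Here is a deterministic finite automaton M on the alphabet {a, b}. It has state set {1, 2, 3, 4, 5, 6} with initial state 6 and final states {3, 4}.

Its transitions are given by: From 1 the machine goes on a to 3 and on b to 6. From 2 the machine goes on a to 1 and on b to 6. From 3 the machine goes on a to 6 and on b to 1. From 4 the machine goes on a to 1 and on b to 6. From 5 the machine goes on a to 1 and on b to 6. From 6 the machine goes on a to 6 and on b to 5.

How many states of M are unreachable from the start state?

2

No path from 6 leads to 2, 4; the other 4 states are all reachable.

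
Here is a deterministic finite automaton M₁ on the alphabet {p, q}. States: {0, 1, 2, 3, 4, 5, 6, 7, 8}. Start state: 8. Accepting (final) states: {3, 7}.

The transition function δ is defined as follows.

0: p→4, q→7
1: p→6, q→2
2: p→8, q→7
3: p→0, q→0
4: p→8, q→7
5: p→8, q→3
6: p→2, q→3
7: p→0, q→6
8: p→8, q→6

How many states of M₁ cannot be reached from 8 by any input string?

No path from 8 leads to 1, 5; the other 7 states are all reachable.

2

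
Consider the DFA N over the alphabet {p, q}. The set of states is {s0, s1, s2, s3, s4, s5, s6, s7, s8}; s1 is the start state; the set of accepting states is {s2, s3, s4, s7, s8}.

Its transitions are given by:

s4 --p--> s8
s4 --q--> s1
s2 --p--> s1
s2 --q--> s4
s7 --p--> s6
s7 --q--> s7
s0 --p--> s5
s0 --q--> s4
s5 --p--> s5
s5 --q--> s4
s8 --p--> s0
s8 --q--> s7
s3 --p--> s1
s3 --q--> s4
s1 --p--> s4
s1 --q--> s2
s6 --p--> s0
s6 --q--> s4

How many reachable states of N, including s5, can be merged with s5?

States {s3} cannot be reached from the start state, so discard them.
Start with accepting vs non-accepting: {s2,s4,s7,s8} | {s0,s1,s5,s6}.
Split {s2,s4,s7,s8} by δ(·,p) → {s2,s7,s8} and {s4}.
On input q, block {s2,s7,s8} splits into {s7,s8} and {s2}.
Split {s0,s1,s5,s6} by δ(·,p) → {s0,s5,s6} and {s1}.
Stable partition: {s7,s8} | {s0,s5,s6} | {s4} | {s2} | {s1} — 5 equivalence classes.
State s5 belongs to the block {s0,s5,s6}, which has 3 states.

3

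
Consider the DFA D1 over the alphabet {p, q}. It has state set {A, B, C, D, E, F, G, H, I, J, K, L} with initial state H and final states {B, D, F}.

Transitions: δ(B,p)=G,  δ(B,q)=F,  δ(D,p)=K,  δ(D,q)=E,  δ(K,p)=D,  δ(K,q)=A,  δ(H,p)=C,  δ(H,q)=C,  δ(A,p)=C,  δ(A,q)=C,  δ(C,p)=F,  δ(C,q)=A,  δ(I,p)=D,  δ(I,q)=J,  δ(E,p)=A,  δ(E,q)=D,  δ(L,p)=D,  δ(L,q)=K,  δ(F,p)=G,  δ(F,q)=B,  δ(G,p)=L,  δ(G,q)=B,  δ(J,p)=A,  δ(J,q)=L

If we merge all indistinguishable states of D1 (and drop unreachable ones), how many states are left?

First remove the unreachable states {I,J}; 10 states remain.
Initial partition by acceptance: {B,D,F} | {A,C,E,G,H,K,L}.
On input q, block {B,D,F} splits into {B,F} and {D}.
Refine {A,C,E,G,H,K,L} on symbol p: members go to different blocks, giving {A,E,G,H} and {K,L} and {C}.
On input p, block {A,E,G,H} splits into {A,H} and {E} and {G}.
Split {K,L} by δ(·,q) → {K} and {L}.
Stable partition: {B,F} | {A,H} | {D} | {K} | {C} | {E} | {G} | {L} — 8 equivalence classes.

8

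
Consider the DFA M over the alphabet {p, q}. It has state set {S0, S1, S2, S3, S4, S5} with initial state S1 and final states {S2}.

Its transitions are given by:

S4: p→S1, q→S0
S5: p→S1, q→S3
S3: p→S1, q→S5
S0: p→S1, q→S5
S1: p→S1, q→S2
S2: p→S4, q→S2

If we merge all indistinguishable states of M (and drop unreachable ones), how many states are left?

3

P0 = {S2} | {S0,S1,S3,S4,S5}.
Split {S0,S1,S3,S4,S5} by δ(·,q) → {S0,S3,S4,S5} and {S1}.
The partition is now stable with 3 blocks: {S2} | {S0,S3,S4,S5} | {S1}.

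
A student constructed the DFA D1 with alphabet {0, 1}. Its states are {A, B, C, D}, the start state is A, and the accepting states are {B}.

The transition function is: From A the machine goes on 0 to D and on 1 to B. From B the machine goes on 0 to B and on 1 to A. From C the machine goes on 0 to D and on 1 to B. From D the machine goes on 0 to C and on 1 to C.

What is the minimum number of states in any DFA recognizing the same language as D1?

3

Initial partition by acceptance: {B} | {A,C,D}.
Split {A,C,D} by δ(·,1) → {A,C} and {D}.
Stable partition: {B} | {A,C} | {D} — 3 equivalence classes.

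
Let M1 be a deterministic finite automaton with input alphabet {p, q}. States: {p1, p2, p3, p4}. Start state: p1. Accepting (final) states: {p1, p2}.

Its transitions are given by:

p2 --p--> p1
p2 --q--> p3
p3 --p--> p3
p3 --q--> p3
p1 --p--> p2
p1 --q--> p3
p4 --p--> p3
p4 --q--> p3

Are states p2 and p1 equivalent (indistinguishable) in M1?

Reachable states from the start: {p1,p2,p3}. Unreachable: {p4} — drop them.
Start with accepting vs non-accepting: {p1,p2} | {p3}.
The partition is now stable with 2 blocks: {p1,p2} | {p3}.
p2 and p1 lie in the same block of the stable partition, so they are equivalent — no string distinguishes them.

Yes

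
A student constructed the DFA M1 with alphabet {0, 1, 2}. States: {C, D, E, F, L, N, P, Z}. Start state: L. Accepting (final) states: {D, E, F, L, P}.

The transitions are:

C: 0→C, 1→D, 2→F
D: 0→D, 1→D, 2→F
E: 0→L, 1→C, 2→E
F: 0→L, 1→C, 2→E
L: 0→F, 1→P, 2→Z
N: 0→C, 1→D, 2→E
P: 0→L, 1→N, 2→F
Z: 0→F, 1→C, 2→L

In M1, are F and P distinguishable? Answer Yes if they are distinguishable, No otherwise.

No

Every state is reachable, so we keep all 8.
P0 = {D,E,F,L,P} | {C,N,Z}.
Split {D,E,F,L,P} by δ(·,1) → {E,F,P} and {D,L}.
Split {C,N,Z} by δ(·,0) → {C,N} and {Z}.
On input 0, block {D,L} splits into {D} and {L}.
No further refinement is possible. Final partition (5 blocks): {E,F,P} | {C,N} | {D} | {Z} | {L}.
F and P lie in the same block of the stable partition, so they are equivalent — no string distinguishes them.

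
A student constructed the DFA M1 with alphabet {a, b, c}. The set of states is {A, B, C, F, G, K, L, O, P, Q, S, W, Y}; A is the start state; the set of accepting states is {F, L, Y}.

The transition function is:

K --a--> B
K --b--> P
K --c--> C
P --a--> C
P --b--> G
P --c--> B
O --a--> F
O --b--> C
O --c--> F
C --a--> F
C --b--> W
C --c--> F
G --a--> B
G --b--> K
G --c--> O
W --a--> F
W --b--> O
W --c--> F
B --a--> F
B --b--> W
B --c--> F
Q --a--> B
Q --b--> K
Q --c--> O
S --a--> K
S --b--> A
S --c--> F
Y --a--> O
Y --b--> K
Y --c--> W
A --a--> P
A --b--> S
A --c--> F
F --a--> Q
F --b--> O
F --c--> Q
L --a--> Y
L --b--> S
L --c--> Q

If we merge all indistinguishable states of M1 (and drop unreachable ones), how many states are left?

Reachable states from the start: {A,B,C,F,G,K,O,P,Q,S,W}. Unreachable: {L,Y} — drop them.
Start with accepting vs non-accepting: {F} | {A,B,C,G,K,O,P,Q,S,W}.
On input a, block {A,B,C,G,K,O,P,Q,S,W} splits into {A,G,K,P,Q,S} and {B,C,O,W}.
Refine {A,G,K,P,Q,S} on symbol a: members go to different blocks, giving {G,K,P,Q} and {A,S}.
The partition is now stable with 4 blocks: {F} | {G,K,P,Q} | {B,C,O,W} | {A,S}.

4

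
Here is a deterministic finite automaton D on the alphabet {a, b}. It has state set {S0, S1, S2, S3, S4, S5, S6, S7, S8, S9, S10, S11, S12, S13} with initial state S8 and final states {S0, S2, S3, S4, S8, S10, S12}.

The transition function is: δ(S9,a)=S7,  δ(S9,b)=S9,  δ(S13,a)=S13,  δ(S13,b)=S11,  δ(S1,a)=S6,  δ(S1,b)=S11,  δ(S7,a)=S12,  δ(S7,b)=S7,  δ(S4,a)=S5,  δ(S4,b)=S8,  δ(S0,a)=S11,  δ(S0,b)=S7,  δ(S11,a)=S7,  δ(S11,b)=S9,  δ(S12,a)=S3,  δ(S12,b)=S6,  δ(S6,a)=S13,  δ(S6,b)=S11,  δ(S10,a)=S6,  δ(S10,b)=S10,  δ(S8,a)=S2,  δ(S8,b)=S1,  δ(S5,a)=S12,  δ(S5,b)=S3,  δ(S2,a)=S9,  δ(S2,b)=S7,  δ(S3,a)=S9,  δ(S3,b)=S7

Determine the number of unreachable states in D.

No path from S8 leads to S0, S4, S5, S10; the other 10 states are all reachable.

4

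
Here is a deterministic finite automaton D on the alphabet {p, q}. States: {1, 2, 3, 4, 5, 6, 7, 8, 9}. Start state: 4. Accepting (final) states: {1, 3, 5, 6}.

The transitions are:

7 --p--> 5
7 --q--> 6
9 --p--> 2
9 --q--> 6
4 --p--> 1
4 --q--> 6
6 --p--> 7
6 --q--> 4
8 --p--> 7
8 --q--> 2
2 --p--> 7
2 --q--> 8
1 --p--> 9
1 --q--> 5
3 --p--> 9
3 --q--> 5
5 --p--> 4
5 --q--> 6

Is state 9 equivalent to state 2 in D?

No

First remove the unreachable states {3}; 8 states remain.
Start with accepting vs non-accepting: {1,5,6} | {2,4,7,8,9}.
Refine {1,5,6} on symbol q: members go to different blocks, giving {1,5} and {6}.
Refine {1,5} on symbol q: members go to different blocks, giving {1} and {5}.
Split {2,4,7,8,9} by δ(·,p) → {2,8,9} and {4} and {7}.
On input p, block {2,8,9} splits into {2,8} and {9}.
No further refinement is possible. Final partition (7 blocks): {1} | {2,8} | {6} | {5} | {4} | {7} | {9}.
9 and 2 end up in different blocks, so they are distinguishable. For instance, the string 'q' is accepted from only 9.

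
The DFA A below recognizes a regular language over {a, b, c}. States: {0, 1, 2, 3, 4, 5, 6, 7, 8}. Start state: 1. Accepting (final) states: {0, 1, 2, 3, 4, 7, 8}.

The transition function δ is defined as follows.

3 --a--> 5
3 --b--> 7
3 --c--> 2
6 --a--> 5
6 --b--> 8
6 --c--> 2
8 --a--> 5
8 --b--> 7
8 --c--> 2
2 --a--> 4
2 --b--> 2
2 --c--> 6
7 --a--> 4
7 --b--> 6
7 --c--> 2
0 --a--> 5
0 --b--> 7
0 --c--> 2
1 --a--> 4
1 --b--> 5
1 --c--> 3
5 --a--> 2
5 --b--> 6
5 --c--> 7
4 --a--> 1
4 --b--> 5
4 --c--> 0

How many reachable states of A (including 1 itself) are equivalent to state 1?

2

All states are reachable from the start state.
P0 = {0,1,2,3,4,7,8} | {5,6}.
On input a, block {0,1,2,3,4,7,8} splits into {1,2,4,7} and {0,3,8}.
Refine {1,2,4,7} on symbol b: members go to different blocks, giving {1,4,7} and {2}.
Refine {1,4,7} on symbol c: members go to different blocks, giving {1,4} and {7}.
On input a, block {5,6} splits into {5} and {6}.
Stable partition: {1,4} | {5} | {0,3,8} | {2} | {7} | {6} — 6 equivalence classes.
State 1 belongs to the block {1,4}, which has 2 states.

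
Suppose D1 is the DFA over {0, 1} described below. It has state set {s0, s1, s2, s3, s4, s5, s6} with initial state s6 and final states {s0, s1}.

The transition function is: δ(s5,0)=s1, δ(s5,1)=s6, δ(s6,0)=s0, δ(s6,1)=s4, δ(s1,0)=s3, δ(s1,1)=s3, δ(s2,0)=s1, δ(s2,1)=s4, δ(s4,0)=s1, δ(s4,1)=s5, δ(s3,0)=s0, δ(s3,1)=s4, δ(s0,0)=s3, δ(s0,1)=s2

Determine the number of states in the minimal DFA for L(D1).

2

P0 = {s0,s1} | {s2,s3,s4,s5,s6}.
Stable partition: {s0,s1} | {s2,s3,s4,s5,s6} — 2 equivalence classes.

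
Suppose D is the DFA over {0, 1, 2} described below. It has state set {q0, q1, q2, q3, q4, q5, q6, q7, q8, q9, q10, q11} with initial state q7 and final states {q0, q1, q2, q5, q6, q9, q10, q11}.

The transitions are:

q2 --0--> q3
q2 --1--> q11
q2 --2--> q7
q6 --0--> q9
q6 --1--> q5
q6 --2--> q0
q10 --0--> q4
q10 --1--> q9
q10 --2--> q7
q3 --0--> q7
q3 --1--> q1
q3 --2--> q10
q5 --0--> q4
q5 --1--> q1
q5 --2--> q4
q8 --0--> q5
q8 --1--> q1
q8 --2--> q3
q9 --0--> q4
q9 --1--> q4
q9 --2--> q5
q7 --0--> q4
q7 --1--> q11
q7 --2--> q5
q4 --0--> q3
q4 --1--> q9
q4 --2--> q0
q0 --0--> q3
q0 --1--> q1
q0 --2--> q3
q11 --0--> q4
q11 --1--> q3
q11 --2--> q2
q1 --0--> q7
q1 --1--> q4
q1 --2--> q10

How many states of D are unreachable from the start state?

BFS from q7 reaches {q0, q1, q2, q3, q4, q5, q7, q9, q10, q11}; the 2 state(s) q6, q8 are never visited.

2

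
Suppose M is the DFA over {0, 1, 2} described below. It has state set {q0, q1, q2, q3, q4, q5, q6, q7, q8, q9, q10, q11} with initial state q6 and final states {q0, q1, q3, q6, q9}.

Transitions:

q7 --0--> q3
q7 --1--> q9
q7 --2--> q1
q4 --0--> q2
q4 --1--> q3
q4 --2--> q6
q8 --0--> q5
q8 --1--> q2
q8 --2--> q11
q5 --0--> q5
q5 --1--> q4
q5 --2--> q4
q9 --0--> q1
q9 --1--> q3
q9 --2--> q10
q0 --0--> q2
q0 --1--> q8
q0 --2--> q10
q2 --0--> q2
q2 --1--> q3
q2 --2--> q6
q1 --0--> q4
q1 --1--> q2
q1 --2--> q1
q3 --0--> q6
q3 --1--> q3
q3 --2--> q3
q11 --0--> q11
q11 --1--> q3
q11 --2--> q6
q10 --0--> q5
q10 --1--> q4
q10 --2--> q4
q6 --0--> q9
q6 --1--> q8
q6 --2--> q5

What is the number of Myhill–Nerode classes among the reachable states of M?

Reachable states from the start: {q1,q2,q3,q4,q5,q6,q8,q9,q10,q11}. Unreachable: {q0,q7} — drop them.
Start with accepting vs non-accepting: {q1,q3,q6,q9} | {q2,q4,q5,q8,q10,q11}.
On input 0, block {q1,q3,q6,q9} splits into {q3,q6,q9} and {q1}.
Split {q3,q6,q9} by δ(·,0) → {q3,q6} and {q9}.
Refine {q3,q6} on symbol 0: members go to different blocks, giving {q3} and {q6}.
Split {q2,q4,q5,q8,q10,q11} by δ(·,1) → {q2,q4,q11} and {q5,q8,q10}.
Stable partition: {q3} | {q2,q4,q11} | {q1} | {q9} | {q6} | {q5,q8,q10} — 6 equivalence classes.

6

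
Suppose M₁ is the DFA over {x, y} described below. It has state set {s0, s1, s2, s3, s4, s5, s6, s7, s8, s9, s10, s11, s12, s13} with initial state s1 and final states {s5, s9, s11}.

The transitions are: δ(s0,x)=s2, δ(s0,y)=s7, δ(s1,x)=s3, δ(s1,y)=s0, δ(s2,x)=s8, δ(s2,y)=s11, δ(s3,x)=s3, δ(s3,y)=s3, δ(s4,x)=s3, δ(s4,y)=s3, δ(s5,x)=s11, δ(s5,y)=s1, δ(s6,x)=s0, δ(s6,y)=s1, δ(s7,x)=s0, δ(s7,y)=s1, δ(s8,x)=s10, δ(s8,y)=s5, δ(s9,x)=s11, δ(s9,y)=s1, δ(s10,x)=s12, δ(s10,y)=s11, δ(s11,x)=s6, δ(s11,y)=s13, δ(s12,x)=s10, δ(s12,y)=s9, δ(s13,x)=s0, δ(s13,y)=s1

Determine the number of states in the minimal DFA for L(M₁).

8

First remove the unreachable states {s4}; 13 states remain.
Initial partition by acceptance: {s5,s9,s11} | {s0,s1,s2,s3,s6,s7,s8,s10,s12,s13}.
Refine {s5,s9,s11} on symbol x: members go to different blocks, giving {s5,s9} and {s11}.
Split {s0,s1,s2,s3,s6,s7,s8,s10,s12,s13} by δ(·,y) → {s0,s1,s3,s6,s7,s13} and {s2,s10} and {s8,s12}.
On input x, block {s0,s1,s3,s6,s7,s13} splits into {s1,s3,s6,s7,s13} and {s0}.
On input x, block {s1,s3,s6,s7,s13} splits into {s6,s7,s13} and {s1,s3}.
Refine {s1,s3} on symbol y: members go to different blocks, giving {s1} and {s3}.
Stable partition: {s5,s9} | {s6,s7,s13} | {s11} | {s2,s10} | {s8,s12} | {s0} | {s1} | {s3} — 8 equivalence classes.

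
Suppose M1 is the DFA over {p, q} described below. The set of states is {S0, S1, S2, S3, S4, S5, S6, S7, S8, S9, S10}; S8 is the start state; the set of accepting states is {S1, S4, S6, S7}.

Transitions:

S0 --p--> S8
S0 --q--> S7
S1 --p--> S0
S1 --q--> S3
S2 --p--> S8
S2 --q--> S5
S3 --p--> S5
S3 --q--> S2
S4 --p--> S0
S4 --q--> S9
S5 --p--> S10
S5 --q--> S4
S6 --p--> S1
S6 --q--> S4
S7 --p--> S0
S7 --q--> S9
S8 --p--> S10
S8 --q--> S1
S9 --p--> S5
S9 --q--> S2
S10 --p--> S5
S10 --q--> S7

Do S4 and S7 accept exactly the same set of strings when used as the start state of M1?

Reachable states from the start: {S0,S1,S2,S3,S4,S5,S7,S8,S9,S10}. Unreachable: {S6} — drop them.
P0 = {S1,S4,S7} | {S0,S2,S3,S5,S8,S9,S10}.
On input q, block {S0,S2,S3,S5,S8,S9,S10} splits into {S0,S5,S8,S10} and {S2,S3,S9}.
Refine {S2,S3,S9} on symbol q: members go to different blocks, giving {S3,S9} and {S2}.
Stable partition: {S1,S4,S7} | {S0,S5,S8,S10} | {S3,S9} | {S2} — 4 equivalence classes.
S4 and S7 lie in the same block of the stable partition, so they are equivalent — no string distinguishes them.

Yes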